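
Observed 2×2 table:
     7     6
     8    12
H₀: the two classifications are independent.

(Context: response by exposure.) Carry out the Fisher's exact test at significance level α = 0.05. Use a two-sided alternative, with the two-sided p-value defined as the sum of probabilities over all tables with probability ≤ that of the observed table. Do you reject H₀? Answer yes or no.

Margins: r₁=13, r₂=20, c₁=15, c₂=18, n=33
p_obs = C(13,7)·C(20,8)/C(33,15); sum pmf over tables with pmf ≤ p_obs
p-value (two-sided) = 0.49284
At α=0.05: p ≥ α → fail to reject H₀

reject H₀: no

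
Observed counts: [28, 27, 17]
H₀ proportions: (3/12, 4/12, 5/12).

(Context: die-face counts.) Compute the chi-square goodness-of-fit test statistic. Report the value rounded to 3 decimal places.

n = 72; E_i = n·p_i = [18.00, 24.00, 30.00]
χ² = (28−18.00)²/18.00 + (27−24.00)²/24.00 + (17−30.00)²/30.00 = 11.5639
df = 2

test statistic = 11.564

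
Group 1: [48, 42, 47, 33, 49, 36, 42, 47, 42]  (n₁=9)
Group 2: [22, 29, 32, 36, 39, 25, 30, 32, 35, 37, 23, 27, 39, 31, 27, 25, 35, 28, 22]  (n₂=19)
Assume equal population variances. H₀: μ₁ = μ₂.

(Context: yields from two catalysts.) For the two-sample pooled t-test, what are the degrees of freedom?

df = n₁ + n₂ − 2 = 9 + 19 − 2 = 26

degrees of freedom = 26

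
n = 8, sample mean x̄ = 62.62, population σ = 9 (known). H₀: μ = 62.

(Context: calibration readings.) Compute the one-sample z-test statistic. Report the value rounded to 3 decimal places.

SE = σ/√n = 9/√8 = 3.1820
z = (x̄−μ₀)/SE = (62.62−62)/3.1820 = 0.1948

test statistic = 0.195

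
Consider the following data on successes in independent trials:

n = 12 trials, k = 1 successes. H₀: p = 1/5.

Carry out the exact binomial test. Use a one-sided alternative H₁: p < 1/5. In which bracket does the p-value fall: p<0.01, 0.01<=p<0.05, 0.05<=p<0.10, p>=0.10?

Exact binomial: n=12, k=1, p₀=1/5=0.2000
P(X≤1) from Σ C(n,i)·p₀^i·(1−p₀)^(n−i)
p-value (one-sided, H₁ less) = 0.27488
→ bracket: p>=0.10

p-value bracket: p>=0.10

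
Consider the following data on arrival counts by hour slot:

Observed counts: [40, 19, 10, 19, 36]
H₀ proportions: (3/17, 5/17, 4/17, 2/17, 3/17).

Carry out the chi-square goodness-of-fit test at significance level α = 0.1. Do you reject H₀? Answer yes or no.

reject H₀: yes

n = 124; E_i = n·p_i = [21.88, 36.47, 29.18, 14.59, 21.88]
χ² = (40−21.88)²/21.88 + (19−36.47)²/36.47 + (10−29.18)²/29.18 + (19−14.59)²/14.59 + (36−21.88)²/21.88 = 46.4159
df = 4
p-value (upper-tail) = 0.00000
At α=0.1: p < α → reject H₀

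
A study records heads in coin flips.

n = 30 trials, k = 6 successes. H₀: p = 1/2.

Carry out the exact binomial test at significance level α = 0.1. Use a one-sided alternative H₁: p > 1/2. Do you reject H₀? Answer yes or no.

Exact binomial: n=30, k=6, p₀=1/2=0.5000
P(X≥6) from Σ C(n,i)·p₀^i·(1−p₀)^(n−i)
p-value (one-sided, H₁ greater) = 0.99984
At α=0.1: p ≥ α → fail to reject H₀

reject H₀: no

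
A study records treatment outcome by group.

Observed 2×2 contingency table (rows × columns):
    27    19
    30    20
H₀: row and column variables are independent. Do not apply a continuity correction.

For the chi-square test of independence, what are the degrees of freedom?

degrees of freedom = 1

df = (r−1)(c−1) = (2−1)·(2−1) = 1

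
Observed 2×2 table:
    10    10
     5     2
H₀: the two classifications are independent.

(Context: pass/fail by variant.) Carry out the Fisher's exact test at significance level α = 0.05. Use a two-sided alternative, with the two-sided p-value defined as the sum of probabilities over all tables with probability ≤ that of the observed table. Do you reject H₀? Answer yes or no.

Margins: r₁=20, r₂=7, c₁=15, c₂=12, n=27
p_obs = C(20,10)·C(7,5)/C(27,15); sum pmf over tables with pmf ≤ p_obs
p-value (two-sided) = 0.40821
At α=0.05: p ≥ α → fail to reject H₀

reject H₀: no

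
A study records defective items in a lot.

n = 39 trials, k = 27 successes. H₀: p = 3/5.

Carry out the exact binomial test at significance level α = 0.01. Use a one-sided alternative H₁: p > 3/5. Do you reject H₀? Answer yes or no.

reject H₀: no

Exact binomial: n=39, k=27, p₀=3/5=0.6000
P(X≥27) from Σ C(n,i)·p₀^i·(1−p₀)^(n−i)
p-value (one-sided, H₁ greater) = 0.15537
At α=0.01: p ≥ α → fail to reject H₀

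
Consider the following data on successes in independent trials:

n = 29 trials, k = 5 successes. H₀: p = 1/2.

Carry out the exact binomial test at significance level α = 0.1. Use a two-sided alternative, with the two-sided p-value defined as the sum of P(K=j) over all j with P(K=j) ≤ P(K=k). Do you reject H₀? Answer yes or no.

reject H₀: yes

Exact binomial: n=29, k=5, p₀=1/2=0.5000
P(X=j) = C(n,j)·p₀^j·(1−p₀)^(n−j); p = Σ P(X=j) over j with P(X=j) ≤ P(X=5)
p-value (two-sided) = 0.00055
At α=0.1: p < α → reject H₀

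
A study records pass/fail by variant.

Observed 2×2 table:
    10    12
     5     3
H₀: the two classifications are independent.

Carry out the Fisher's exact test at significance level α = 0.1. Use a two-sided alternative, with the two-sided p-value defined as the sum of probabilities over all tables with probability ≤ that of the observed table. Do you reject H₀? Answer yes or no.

Margins: r₁=22, r₂=8, c₁=15, c₂=15, n=30
p_obs = C(22,10)·C(8,5)/C(30,15); sum pmf over tables with pmf ≤ p_obs
p-value (two-sided) = 0.68166
At α=0.1: p ≥ α → fail to reject H₀

reject H₀: no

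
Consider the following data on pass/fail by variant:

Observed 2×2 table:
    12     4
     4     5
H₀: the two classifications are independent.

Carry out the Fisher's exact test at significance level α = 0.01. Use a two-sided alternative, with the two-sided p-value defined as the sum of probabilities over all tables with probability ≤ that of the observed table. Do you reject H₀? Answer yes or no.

reject H₀: no

Margins: r₁=16, r₂=9, c₁=16, c₂=9, n=25
p_obs = C(16,12)·C(9,4)/C(25,16); sum pmf over tables with pmf ≤ p_obs
p-value (two-sided) = 0.19976
At α=0.01: p ≥ α → fail to reject H₀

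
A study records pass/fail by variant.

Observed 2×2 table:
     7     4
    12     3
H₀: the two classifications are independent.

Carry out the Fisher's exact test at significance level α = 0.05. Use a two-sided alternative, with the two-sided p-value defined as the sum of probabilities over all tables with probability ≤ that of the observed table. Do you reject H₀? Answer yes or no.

reject H₀: no

Margins: r₁=11, r₂=15, c₁=19, c₂=7, n=26
p_obs = C(11,7)·C(15,12)/C(26,19); sum pmf over tables with pmf ≤ p_obs
p-value (two-sided) = 0.40652
At α=0.05: p ≥ α → fail to reject H₀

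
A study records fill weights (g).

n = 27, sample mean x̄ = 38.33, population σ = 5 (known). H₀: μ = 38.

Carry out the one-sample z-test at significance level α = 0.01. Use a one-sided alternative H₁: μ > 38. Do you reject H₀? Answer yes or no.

SE = σ/√n = 5/√27 = 0.9623
z = (x̄−μ₀)/SE = (38.33−38)/0.9623 = 0.3429
p-value (one-sided, H₁ greater) = 0.36582
At α=0.01: p ≥ α → fail to reject H₀

reject H₀: no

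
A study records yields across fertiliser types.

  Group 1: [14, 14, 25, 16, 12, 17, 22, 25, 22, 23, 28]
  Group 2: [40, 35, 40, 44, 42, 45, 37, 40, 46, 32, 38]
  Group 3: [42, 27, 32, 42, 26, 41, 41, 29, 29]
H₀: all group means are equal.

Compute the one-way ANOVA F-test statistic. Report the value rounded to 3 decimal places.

test statistic = 37.929

Group means [19.82, 39.91, 34.33], grand mean 31.161
SSB = Σnᵢ(x̄ᵢ−x̄)² = 2347.648; SSW = ΣΣ(x−x̄ᵢ)² = 866.545
MSB = 2347.648/2 = 1173.8240; MSW = 866.545/28 = 30.9481
F = MSB/MSW = 37.9289
df = (2, 28)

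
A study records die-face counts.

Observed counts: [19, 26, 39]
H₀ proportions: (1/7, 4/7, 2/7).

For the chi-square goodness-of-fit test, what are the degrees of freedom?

degrees of freedom = 2

df = k − 1 = 3 − 1 = 2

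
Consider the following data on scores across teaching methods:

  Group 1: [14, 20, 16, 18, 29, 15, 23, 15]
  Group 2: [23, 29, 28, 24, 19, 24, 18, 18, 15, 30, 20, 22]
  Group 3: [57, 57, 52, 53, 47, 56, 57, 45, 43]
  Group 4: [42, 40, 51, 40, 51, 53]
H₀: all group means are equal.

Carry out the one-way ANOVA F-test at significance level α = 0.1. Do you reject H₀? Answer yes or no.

Group means [18.75, 22.50, 51.89, 46.17], grand mean 33.257
SSB = Σnᵢ(x̄ᵢ−x̄)² = 7196.463; SSW = ΣΣ(x−x̄ᵢ)² = 866.222
MSB = 7196.463/3 = 2398.8212; MSW = 866.222/31 = 27.9427
F = MSB/MSW = 85.8480
df = (3, 31)
p-value (upper-tail) = 0.00000
At α=0.1: p < α → reject H₀

reject H₀: yes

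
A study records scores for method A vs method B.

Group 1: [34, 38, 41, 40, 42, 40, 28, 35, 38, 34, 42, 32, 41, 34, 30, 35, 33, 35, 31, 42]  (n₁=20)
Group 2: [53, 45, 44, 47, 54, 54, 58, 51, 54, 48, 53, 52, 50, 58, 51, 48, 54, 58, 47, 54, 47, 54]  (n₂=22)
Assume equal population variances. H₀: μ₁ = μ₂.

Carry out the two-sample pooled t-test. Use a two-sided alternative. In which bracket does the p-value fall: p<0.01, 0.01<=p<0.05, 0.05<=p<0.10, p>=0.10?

x̄₁=36.250, s₁=4.363, n₁=20
x̄₂=51.545, s₂=4.114, n₂=22
s_p² = [19·4.363² + 21·4.114²]/40 = 17.9301
SE = √(s_p²·(1/20+1/22)) = 1.3082
t = (36.250−51.545)/1.3082 = -11.6916
df = 40
p-value (two-sided) = 0.00000
→ bracket: p<0.01

p-value bracket: p<0.01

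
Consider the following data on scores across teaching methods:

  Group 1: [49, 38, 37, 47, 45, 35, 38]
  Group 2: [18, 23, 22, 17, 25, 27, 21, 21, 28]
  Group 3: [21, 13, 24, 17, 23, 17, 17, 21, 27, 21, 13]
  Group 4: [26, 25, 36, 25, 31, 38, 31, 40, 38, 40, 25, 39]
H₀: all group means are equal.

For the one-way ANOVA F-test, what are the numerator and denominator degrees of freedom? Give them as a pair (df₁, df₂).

k = 4 groups, N = 39 total
df = (k−1, N−k) = (4−1, 39−4) = (3, 35)

degrees of freedom = [3, 35]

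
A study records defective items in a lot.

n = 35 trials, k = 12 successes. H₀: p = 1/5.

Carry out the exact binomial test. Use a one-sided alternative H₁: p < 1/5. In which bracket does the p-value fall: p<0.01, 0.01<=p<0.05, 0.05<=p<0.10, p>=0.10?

p-value bracket: p>=0.10

Exact binomial: n=35, k=12, p₀=1/5=0.2000
P(X≤12) from Σ C(n,i)·p₀^i·(1−p₀)^(n−i)
p-value (one-sided, H₁ less) = 0.98582
→ bracket: p>=0.10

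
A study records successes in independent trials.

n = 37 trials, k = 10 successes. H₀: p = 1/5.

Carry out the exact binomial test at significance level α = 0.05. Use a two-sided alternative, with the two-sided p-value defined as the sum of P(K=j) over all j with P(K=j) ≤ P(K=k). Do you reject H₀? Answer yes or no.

reject H₀: no

Exact binomial: n=37, k=10, p₀=1/5=0.2000
P(X=j) = C(n,j)·p₀^j·(1−p₀)^(n−j); p = Σ P(X=j) over j with P(X=j) ≤ P(X=10)
p-value (two-sided) = 0.30285
At α=0.05: p ≥ α → fail to reject H₀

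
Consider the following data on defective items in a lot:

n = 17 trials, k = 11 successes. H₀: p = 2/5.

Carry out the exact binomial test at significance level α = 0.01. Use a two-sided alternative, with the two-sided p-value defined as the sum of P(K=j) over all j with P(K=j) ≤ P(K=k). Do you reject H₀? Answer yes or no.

reject H₀: no

Exact binomial: n=17, k=11, p₀=2/5=0.4000
P(X=j) = C(n,j)·p₀^j·(1−p₀)^(n−j); p = Σ P(X=j) over j with P(X=j) ≤ P(X=11)
p-value (two-sided) = 0.04713
At α=0.01: p ≥ α → fail to reject H₀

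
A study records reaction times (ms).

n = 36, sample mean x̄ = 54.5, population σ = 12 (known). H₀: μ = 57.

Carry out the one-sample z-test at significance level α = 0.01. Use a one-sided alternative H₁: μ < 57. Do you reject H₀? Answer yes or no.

reject H₀: no

SE = σ/√n = 12/√36 = 2.0000
z = (x̄−μ₀)/SE = (54.5−57)/2.0000 = -1.2500
p-value (one-sided, H₁ less) = 0.10565
At α=0.01: p ≥ α → fail to reject H₀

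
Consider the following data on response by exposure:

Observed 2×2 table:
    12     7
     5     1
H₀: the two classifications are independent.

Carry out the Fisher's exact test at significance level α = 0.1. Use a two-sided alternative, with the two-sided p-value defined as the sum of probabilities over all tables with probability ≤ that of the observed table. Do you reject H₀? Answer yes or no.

Margins: r₁=19, r₂=6, c₁=17, c₂=8, n=25
p_obs = C(19,12)·C(6,5)/C(25,17); sum pmf over tables with pmf ≤ p_obs
p-value (two-sided) = 0.62372
At α=0.1: p ≥ α → fail to reject H₀

reject H₀: no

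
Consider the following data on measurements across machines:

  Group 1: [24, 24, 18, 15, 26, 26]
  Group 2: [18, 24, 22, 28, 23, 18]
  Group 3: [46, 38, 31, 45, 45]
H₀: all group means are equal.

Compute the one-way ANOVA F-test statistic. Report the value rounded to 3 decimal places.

test statistic = 25.499

Group means [22.17, 22.17, 41.00], grand mean 27.706
SSB = Σnᵢ(x̄ᵢ−x̄)² = 1251.863; SSW = ΣΣ(x−x̄ᵢ)² = 343.667
MSB = 1251.863/2 = 625.9314; MSW = 343.667/14 = 24.5476
F = MSB/MSW = 25.4987
df = (2, 14)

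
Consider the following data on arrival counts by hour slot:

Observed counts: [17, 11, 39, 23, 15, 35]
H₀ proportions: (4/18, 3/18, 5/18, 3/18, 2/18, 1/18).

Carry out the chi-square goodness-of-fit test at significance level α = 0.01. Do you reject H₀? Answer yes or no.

n = 140; E_i = n·p_i = [31.11, 23.33, 38.89, 23.33, 15.56, 7.78]
χ² = (17−31.11)²/31.11 + (11−23.33)²/23.33 + (39−38.89)²/38.89 + (23−23.33)²/23.33 + (15−15.56)²/15.56 + (35−7.78)²/7.78 = 108.2221
df = 5
p-value (upper-tail) = 0.00000
At α=0.01: p < α → reject H₀

reject H₀: yes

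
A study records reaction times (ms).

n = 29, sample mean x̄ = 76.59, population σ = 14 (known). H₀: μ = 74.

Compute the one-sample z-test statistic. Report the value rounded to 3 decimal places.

test statistic = 0.996

SE = σ/√n = 14/√29 = 2.5997
z = (x̄−μ₀)/SE = (76.59−74)/2.5997 = 0.9963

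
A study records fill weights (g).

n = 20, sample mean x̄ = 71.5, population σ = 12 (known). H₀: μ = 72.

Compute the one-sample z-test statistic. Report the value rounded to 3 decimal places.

test statistic = -0.186

SE = σ/√n = 12/√20 = 2.6833
z = (x̄−μ₀)/SE = (71.5−72)/2.6833 = -0.1863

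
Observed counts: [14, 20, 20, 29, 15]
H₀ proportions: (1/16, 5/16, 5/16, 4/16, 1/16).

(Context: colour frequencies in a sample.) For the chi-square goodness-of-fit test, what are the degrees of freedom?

degrees of freedom = 4

df = k − 1 = 5 − 1 = 4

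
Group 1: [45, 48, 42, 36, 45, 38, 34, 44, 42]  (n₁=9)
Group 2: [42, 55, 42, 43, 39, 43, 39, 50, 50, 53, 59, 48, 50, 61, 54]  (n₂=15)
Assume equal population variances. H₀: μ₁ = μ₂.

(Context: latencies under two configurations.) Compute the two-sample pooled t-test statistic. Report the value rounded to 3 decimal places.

test statistic = -2.641

x̄₁=41.556, s₁=4.640, n₁=9
x̄₂=48.533, s₂=7.029, n₂=15
s_p² = [8·4.640² + 14·7.029²]/22 = 39.2707
SE = √(s_p²·(1/9+1/15)) = 2.6422
t = (41.556−48.533)/2.6422 = -2.6409
df = 22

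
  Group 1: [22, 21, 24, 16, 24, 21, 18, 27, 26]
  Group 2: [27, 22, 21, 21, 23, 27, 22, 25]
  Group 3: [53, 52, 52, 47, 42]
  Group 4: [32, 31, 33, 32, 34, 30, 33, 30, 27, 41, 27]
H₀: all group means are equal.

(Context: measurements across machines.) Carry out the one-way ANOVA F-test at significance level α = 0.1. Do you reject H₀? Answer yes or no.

Group means [22.11, 23.50, 49.20, 31.82], grand mean 29.788
SSB = Σnᵢ(x̄ᵢ−x̄)² = 2776.190; SSW = ΣΣ(x−x̄ᵢ)² = 379.325
MSB = 2776.190/3 = 925.3966; MSW = 379.325/29 = 13.0802
F = MSB/MSW = 70.7480
df = (3, 29)
p-value (upper-tail) = 0.00000
At α=0.1: p < α → reject H₀

reject H₀: yes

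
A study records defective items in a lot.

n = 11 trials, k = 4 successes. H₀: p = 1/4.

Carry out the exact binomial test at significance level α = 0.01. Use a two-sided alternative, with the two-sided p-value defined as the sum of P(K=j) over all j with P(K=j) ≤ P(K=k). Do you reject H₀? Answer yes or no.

Exact binomial: n=11, k=4, p₀=1/4=0.2500
P(X=j) = C(n,j)·p₀^j·(1−p₀)^(n−j); p = Σ P(X=j) over j with P(X=j) ≤ P(X=4)
p-value (two-sided) = 0.48379
At α=0.01: p ≥ α → fail to reject H₀

reject H₀: no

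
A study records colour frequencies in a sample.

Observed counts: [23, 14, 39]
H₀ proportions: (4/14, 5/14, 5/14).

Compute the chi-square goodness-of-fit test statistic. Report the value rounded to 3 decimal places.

test statistic = 11.620

n = 76; E_i = n·p_i = [21.71, 27.14, 27.14]
χ² = (23−21.71)²/21.71 + (14−27.14)²/27.14 + (39−27.14)²/27.14 = 11.6197
df = 2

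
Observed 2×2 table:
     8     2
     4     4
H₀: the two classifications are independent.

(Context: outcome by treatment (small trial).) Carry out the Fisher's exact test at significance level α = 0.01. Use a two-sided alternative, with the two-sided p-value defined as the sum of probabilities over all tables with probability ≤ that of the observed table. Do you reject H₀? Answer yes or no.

Margins: r₁=10, r₂=8, c₁=12, c₂=6, n=18
p_obs = C(10,8)·C(8,4)/C(18,12); sum pmf over tables with pmf ≤ p_obs
p-value (two-sided) = 0.32127
At α=0.01: p ≥ α → fail to reject H₀

reject H₀: no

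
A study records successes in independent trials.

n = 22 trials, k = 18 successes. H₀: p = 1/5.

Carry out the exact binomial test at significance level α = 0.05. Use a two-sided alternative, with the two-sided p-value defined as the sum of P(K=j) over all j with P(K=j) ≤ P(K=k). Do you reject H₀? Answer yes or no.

reject H₀: yes

Exact binomial: n=22, k=18, p₀=1/5=0.2000
P(X=j) = C(n,j)·p₀^j·(1−p₀)^(n−j); p = Σ P(X=j) over j with P(X=j) ≤ P(X=18)
p-value (two-sided) = 0.00000
At α=0.05: p < α → reject H₀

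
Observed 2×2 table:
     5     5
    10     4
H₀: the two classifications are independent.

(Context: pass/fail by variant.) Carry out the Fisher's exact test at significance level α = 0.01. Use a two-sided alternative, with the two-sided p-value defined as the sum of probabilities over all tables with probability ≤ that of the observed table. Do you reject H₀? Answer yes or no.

Margins: r₁=10, r₂=14, c₁=15, c₂=9, n=24
p_obs = C(10,5)·C(14,10)/C(24,15); sum pmf over tables with pmf ≤ p_obs
p-value (two-sided) = 0.40285
At α=0.01: p ≥ α → fail to reject H₀

reject H₀: no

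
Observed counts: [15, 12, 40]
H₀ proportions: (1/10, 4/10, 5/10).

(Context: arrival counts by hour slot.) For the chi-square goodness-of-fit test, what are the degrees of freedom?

degrees of freedom = 2

df = k − 1 = 3 − 1 = 2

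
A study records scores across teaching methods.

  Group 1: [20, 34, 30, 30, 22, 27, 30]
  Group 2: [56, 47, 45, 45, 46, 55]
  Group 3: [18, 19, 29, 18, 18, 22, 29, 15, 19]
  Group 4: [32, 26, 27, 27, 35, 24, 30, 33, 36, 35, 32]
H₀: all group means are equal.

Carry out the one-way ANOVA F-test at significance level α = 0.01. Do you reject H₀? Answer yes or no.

Group means [27.57, 49.00, 20.78, 30.64], grand mean 30.636
SSB = Σnᵢ(x̄ᵢ−x̄)² = 2963.821; SSW = ΣΣ(x−x̄ᵢ)² = 645.815
MSB = 2963.821/3 = 987.9404; MSW = 645.815/29 = 22.2695
F = MSB/MSW = 44.3629
df = (3, 29)
p-value (upper-tail) = 0.00000
At α=0.01: p < α → reject H₀

reject H₀: yes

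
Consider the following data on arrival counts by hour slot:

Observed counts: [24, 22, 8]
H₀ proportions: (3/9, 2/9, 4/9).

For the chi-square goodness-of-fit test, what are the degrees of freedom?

df = k − 1 = 3 − 1 = 2

degrees of freedom = 2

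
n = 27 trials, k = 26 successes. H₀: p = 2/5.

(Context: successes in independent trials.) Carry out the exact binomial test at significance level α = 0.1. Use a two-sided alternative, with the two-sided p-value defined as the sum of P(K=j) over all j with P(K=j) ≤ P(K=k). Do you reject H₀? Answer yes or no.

reject H₀: yes

Exact binomial: n=27, k=26, p₀=2/5=0.4000
P(X=j) = C(n,j)·p₀^j·(1−p₀)^(n−j); p = Σ P(X=j) over j with P(X=j) ≤ P(X=26)
p-value (two-sided) = 0.00000
At α=0.1: p < α → reject H₀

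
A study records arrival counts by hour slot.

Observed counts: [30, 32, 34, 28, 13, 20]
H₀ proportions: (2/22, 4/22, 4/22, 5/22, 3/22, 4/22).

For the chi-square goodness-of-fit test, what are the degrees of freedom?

df = k − 1 = 6 − 1 = 5

degrees of freedom = 5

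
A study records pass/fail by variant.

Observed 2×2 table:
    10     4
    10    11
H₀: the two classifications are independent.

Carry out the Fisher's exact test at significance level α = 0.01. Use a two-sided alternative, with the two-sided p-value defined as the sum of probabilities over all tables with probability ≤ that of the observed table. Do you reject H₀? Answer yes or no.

Margins: r₁=14, r₂=21, c₁=20, c₂=15, n=35
p_obs = C(14,10)·C(21,10)/C(35,20); sum pmf over tables with pmf ≤ p_obs
p-value (two-sided) = 0.29580
At α=0.01: p ≥ α → fail to reject H₀

reject H₀: no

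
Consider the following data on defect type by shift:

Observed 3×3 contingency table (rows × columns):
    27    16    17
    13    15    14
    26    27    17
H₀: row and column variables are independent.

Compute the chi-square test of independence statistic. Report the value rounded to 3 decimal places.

Row totals [60, 42, 70], col totals [66, 58, 48], n=172
χ² = (27−23.02)²/23.02 + (16−20.23)²/20.23 + (17−16.74)²/16.74 + (13−16.12)²/16.12 + (15−14.16)²/14.16 + (14−11.72)²/11.72 + (26−26.86)²/26.86 + (27−23.60)²/23.60 + (17−19.53)²/19.53 = 3.5163
df = 4

test statistic = 3.516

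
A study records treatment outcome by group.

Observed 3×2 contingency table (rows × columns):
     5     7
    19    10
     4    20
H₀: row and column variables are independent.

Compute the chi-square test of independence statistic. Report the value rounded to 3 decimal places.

Row totals [12, 29, 24], col totals [28, 37], n=65
χ² = (5−5.17)²/5.17 + (7−6.83)²/6.83 + (19−12.49)²/12.49 + (10−16.51)²/16.51 + (4−10.34)²/10.34 + (20−13.66)²/13.66 = 12.7922
df = 2

test statistic = 12.792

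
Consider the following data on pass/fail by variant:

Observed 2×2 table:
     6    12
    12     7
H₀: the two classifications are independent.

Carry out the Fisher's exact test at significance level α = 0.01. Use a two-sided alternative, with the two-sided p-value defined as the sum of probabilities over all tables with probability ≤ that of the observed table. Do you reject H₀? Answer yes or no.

reject H₀: no

Margins: r₁=18, r₂=19, c₁=18, c₂=19, n=37
p_obs = C(18,6)·C(19,12)/C(37,18); sum pmf over tables with pmf ≤ p_obs
p-value (two-sided) = 0.10314
At α=0.01: p ≥ α → fail to reject H₀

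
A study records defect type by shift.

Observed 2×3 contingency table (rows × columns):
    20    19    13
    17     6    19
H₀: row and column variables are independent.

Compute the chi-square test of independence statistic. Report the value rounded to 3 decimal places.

Row totals [52, 42], col totals [37, 25, 32], n=94
χ² = (20−20.47)²/20.47 + (19−13.83)²/13.83 + (13−17.70)²/17.70 + (17−16.53)²/16.53 + (6−11.17)²/11.17 + (19−14.30)²/14.30 = 7.1453
df = 2

test statistic = 7.145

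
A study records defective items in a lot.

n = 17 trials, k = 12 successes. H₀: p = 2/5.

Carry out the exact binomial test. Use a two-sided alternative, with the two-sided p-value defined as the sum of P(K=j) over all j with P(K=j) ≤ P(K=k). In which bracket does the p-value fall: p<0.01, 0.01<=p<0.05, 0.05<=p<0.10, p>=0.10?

Exact binomial: n=17, k=12, p₀=2/5=0.4000
P(X=j) = C(n,j)·p₀^j·(1−p₀)^(n−j); p = Σ P(X=j) over j with P(X=j) ≤ P(X=12)
p-value (two-sided) = 0.01268
→ bracket: 0.01<=p<0.05

p-value bracket: 0.01<=p<0.05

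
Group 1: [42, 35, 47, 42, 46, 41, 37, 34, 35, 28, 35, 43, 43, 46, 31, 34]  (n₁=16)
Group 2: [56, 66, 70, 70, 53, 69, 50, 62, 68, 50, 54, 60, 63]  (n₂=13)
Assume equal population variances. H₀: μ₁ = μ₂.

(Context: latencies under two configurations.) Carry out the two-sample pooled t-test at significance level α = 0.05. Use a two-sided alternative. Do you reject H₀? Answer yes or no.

x̄₁=38.688, s₁=5.782, n₁=16
x̄₂=60.846, s₂=7.559, n₂=13
s_p² = [15·5.782² + 12·7.559²]/27 = 43.9678
SE = √(s_p²·(1/16+1/13)) = 2.4759
t = (38.688−60.846)/2.4759 = -8.9497
df = 27
p-value (two-sided) = 0.00000
At α=0.05: p < α → reject H₀

reject H₀: yes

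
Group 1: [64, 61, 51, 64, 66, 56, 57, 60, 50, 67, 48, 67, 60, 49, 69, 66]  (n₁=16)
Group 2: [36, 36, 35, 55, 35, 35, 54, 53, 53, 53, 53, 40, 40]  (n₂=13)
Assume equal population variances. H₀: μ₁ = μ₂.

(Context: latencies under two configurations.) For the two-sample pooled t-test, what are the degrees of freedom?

df = n₁ + n₂ − 2 = 16 + 13 − 2 = 27

degrees of freedom = 27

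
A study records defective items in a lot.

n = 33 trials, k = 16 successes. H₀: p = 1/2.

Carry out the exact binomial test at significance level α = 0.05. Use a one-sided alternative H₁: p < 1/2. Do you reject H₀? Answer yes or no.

reject H₀: no

Exact binomial: n=33, k=16, p₀=1/2=0.5000
P(X≤16) from Σ C(n,i)·p₀^i·(1−p₀)^(n−i)
p-value (one-sided, H₁ less) = 0.50000
At α=0.05: p ≥ α → fail to reject H₀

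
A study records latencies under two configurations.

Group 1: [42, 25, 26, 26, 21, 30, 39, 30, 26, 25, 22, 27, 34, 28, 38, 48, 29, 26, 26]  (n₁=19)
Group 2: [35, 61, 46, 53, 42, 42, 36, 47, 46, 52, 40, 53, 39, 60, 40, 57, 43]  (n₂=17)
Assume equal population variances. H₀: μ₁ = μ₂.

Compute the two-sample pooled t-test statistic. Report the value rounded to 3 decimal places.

test statistic = -6.566

x̄₁=29.895, s₁=7.141, n₁=19
x̄₂=46.588, s₂=8.117, n₂=17
s_p² = [18·7.141² + 16·8.117²]/34 = 57.9973
SE = √(s_p²·(1/19+1/17)) = 2.5425
t = (29.895−46.588)/2.5425 = -6.5659
df = 34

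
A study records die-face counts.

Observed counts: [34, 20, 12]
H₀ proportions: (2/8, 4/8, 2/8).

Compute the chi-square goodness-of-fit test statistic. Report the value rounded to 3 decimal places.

n = 66; E_i = n·p_i = [16.50, 33.00, 16.50]
χ² = (34−16.50)²/16.50 + (20−33.00)²/33.00 + (12−16.50)²/16.50 = 24.9091
df = 2

test statistic = 24.909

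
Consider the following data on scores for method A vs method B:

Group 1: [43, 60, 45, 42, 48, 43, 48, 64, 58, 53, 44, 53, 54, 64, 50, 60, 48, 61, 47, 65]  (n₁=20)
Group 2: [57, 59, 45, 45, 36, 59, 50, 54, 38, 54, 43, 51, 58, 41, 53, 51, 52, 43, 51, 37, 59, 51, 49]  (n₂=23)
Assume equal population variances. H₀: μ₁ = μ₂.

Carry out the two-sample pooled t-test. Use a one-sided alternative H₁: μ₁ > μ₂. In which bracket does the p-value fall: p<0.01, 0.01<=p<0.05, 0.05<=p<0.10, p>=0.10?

x̄₁=52.500, s₁=7.797, n₁=20
x̄₂=49.391, s₂=7.184, n₂=23
s_p² = [19·7.797² + 22·7.184²]/41 = 55.8653
SE = √(s_p²·(1/20+1/23)) = 2.2852
t = (52.500−49.391)/2.2852 = 1.3604
df = 41
p-value (one-sided, H₁ greater) = 0.09058
→ bracket: 0.05<=p<0.10

p-value bracket: 0.05<=p<0.10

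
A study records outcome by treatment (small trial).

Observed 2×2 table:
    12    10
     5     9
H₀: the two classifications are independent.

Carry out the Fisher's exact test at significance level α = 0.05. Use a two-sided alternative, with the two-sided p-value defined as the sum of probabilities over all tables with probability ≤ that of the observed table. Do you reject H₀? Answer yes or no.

Margins: r₁=22, r₂=14, c₁=17, c₂=19, n=36
p_obs = C(22,12)·C(14,5)/C(36,17); sum pmf over tables with pmf ≤ p_obs
p-value (two-sided) = 0.32173
At α=0.05: p ≥ α → fail to reject H₀

reject H₀: no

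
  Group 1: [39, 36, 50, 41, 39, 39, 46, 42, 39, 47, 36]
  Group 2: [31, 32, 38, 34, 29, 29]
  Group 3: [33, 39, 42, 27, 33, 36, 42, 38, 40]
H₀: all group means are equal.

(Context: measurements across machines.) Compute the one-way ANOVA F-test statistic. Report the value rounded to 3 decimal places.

test statistic = 8.279

Group means [41.27, 32.17, 36.67], grand mean 37.577
SSB = Σnᵢ(x̄ᵢ−x̄)² = 333.331; SSW = ΣΣ(x−x̄ᵢ)² = 463.015
MSB = 333.331/2 = 166.6655; MSW = 463.015/23 = 20.1311
F = MSB/MSW = 8.2790
df = (2, 23)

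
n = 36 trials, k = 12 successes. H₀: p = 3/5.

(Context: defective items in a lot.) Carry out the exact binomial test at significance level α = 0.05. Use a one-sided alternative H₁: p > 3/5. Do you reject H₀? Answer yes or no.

Exact binomial: n=36, k=12, p₀=3/5=0.6000
P(X≥12) from Σ C(n,i)·p₀^i·(1−p₀)^(n−i)
p-value (one-sided, H₁ greater) = 0.99966
At α=0.05: p ≥ α → fail to reject H₀

reject H₀: no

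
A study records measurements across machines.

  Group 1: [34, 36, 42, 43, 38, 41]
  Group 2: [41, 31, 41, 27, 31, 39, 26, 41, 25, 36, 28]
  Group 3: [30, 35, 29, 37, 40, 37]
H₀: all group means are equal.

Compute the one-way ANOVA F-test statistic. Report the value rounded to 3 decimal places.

Group means [39.00, 33.27, 34.67], grand mean 35.130
SSB = Σnᵢ(x̄ᵢ−x̄)² = 129.094; SSW = ΣΣ(x−x̄ᵢ)² = 575.515
MSB = 129.094/2 = 64.5468; MSW = 575.515/20 = 28.7758
F = MSB/MSW = 2.2431
df = (2, 20)

test statistic = 2.243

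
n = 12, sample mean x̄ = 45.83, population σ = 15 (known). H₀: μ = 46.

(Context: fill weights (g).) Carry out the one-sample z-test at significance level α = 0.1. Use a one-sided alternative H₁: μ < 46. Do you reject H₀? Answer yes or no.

reject H₀: no

SE = σ/√n = 15/√12 = 4.3301
z = (x̄−μ₀)/SE = (45.83−46)/4.3301 = -0.0393
p-value (one-sided, H₁ less) = 0.48434
At α=0.1: p ≥ α → fail to reject H₀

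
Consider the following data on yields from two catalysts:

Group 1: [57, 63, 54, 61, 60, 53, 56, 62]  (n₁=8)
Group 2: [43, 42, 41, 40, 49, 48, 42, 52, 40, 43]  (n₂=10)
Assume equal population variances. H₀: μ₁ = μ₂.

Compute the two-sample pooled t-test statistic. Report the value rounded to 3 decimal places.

test statistic = 7.518

x̄₁=58.250, s₁=3.770, n₁=8
x̄₂=44.000, s₂=4.163, n₂=10
s_p² = [7·3.770² + 9·4.163²]/16 = 15.9688
SE = √(s_p²·(1/8+1/10)) = 1.8955
t = (58.250−44.000)/1.8955 = 7.5178
df = 16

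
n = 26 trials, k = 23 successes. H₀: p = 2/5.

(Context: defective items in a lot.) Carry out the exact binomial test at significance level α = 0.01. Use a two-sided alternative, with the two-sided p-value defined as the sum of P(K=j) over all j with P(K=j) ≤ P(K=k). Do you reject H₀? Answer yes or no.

reject H₀: yes

Exact binomial: n=26, k=23, p₀=2/5=0.4000
P(X=j) = C(n,j)·p₀^j·(1−p₀)^(n−j); p = Σ P(X=j) over j with P(X=j) ≤ P(X=23)
p-value (two-sided) = 0.00000
At α=0.01: p < α → reject H₀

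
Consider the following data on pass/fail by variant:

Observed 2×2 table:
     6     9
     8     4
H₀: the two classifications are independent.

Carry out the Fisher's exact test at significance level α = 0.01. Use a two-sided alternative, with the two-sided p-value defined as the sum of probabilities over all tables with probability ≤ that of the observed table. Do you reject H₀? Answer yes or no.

reject H₀: no

Margins: r₁=15, r₂=12, c₁=14, c₂=13, n=27
p_obs = C(15,6)·C(12,8)/C(27,14); sum pmf over tables with pmf ≤ p_obs
p-value (two-sided) = 0.25186
At α=0.01: p ≥ α → fail to reject H₀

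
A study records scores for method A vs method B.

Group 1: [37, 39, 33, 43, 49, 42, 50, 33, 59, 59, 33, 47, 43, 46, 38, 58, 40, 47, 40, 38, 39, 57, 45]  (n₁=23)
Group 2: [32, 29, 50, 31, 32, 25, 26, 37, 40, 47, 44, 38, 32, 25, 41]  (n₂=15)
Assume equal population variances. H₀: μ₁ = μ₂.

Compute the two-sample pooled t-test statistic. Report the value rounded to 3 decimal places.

test statistic = 3.303

x̄₁=44.130, s₁=8.176, n₁=23
x̄₂=35.267, s₂=7.941, n₂=15
s_p² = [22·8.176² + 14·7.941²]/36 = 65.3762
SE = √(s_p²·(1/23+1/15)) = 2.6834
t = (44.130−35.267)/2.6834 = 3.3031
df = 36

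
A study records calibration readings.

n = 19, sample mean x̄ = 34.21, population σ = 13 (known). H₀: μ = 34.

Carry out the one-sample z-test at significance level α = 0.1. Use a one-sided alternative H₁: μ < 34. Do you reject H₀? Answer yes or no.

SE = σ/√n = 13/√19 = 2.9824
z = (x̄−μ₀)/SE = (34.21−34)/2.9824 = 0.0704
p-value (one-sided, H₁ less) = 0.52807
At α=0.1: p ≥ α → fail to reject H₀

reject H₀: no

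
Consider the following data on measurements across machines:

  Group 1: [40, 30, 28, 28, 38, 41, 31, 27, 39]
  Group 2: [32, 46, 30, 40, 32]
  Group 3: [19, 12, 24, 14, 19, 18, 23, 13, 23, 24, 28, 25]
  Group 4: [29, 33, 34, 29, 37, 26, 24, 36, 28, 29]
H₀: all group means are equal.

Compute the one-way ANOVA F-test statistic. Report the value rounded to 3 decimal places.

Group means [33.56, 36.00, 20.17, 30.50], grand mean 28.583
SSB = Σnᵢ(x̄ᵢ−x̄)² = 1384.361; SSW = ΣΣ(x−x̄ᵢ)² = 914.389
MSB = 1384.361/3 = 461.4537; MSW = 914.389/32 = 28.5747
F = MSB/MSW = 16.1491
df = (3, 32)

test statistic = 16.149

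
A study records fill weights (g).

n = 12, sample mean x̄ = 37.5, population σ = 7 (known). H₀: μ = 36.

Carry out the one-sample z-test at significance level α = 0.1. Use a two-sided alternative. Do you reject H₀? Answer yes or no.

SE = σ/√n = 7/√12 = 2.0207
z = (x̄−μ₀)/SE = (37.5−36)/2.0207 = 0.7423
p-value (two-sided) = 0.45790
At α=0.1: p ≥ α → fail to reject H₀

reject H₀: no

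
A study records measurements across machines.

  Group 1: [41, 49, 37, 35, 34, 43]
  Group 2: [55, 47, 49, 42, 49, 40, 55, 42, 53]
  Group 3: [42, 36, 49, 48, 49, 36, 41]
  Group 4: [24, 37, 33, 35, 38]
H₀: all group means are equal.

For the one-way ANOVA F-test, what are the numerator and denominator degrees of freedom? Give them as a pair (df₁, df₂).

k = 4 groups, N = 27 total
df = (k−1, N−k) = (4−1, 27−4) = (3, 23)

degrees of freedom = [3, 23]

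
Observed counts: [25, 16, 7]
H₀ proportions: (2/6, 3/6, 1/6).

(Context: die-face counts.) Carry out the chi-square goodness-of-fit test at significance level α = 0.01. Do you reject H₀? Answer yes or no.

n = 48; E_i = n·p_i = [16.00, 24.00, 8.00]
χ² = (25−16.00)²/16.00 + (16−24.00)²/24.00 + (7−8.00)²/8.00 = 7.8542
df = 2
p-value (upper-tail) = 0.01970
At α=0.01: p ≥ α → fail to reject H₀

reject H₀: no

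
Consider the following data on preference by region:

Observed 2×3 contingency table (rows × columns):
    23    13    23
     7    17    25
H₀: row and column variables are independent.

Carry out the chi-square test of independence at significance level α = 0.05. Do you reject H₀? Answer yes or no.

Row totals [59, 49], col totals [30, 30, 48], n=108
χ² = (23−16.39)²/16.39 + (13−16.39)²/16.39 + (23−26.22)²/26.22 + (7−13.61)²/13.61 + (17−13.61)²/13.61 + (25−21.78)²/21.78 = 8.2952
df = 2
p-value (upper-tail) = 0.01580
At α=0.05: p < α → reject H₀

reject H₀: yes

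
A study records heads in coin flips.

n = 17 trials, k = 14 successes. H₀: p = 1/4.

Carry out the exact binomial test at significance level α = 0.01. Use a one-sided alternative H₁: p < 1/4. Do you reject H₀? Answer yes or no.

reject H₀: no

Exact binomial: n=17, k=14, p₀=1/4=0.2500
P(X≤14) from Σ C(n,i)·p₀^i·(1−p₀)^(n−i)
p-value (one-sided, H₁ less) = 1.00000
At α=0.01: p ≥ α → fail to reject H₀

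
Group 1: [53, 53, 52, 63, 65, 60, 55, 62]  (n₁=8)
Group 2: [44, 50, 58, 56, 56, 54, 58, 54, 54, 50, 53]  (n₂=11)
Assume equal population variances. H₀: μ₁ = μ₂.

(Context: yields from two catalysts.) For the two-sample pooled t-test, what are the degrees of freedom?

degrees of freedom = 17

df = n₁ + n₂ − 2 = 8 + 11 − 2 = 17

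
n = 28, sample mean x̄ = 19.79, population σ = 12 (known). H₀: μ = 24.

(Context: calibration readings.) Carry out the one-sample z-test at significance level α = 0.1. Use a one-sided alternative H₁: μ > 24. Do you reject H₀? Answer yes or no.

SE = σ/√n = 12/√28 = 2.2678
z = (x̄−μ₀)/SE = (19.79−24)/2.2678 = -1.8564
p-value (one-sided, H₁ greater) = 0.96830
At α=0.1: p ≥ α → fail to reject H₀

reject H₀: no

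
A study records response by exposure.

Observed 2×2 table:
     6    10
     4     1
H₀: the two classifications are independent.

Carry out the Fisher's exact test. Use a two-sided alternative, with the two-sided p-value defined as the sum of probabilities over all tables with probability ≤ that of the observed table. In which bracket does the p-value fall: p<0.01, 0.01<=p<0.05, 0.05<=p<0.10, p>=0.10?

Margins: r₁=16, r₂=5, c₁=10, c₂=11, n=21
p_obs = C(16,6)·C(5,4)/C(21,10); sum pmf over tables with pmf ≤ p_obs
p-value (two-sided) = 0.14861
→ bracket: p>=0.10

p-value bracket: p>=0.10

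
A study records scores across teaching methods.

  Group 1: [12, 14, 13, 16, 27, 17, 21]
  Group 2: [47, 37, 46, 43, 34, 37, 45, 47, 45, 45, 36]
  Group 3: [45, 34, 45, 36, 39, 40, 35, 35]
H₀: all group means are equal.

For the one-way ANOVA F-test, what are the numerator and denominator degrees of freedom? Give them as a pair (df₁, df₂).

degrees of freedom = [2, 23]

k = 3 groups, N = 26 total
df = (k−1, N−k) = (3−1, 26−3) = (2, 23)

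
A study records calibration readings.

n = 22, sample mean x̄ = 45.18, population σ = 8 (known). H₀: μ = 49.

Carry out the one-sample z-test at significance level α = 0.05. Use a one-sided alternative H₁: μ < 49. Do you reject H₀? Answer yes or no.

reject H₀: yes

SE = σ/√n = 8/√22 = 1.7056
z = (x̄−μ₀)/SE = (45.18−49)/1.7056 = -2.2397
p-value (one-sided, H₁ less) = 0.01256
At α=0.05: p < α → reject H₀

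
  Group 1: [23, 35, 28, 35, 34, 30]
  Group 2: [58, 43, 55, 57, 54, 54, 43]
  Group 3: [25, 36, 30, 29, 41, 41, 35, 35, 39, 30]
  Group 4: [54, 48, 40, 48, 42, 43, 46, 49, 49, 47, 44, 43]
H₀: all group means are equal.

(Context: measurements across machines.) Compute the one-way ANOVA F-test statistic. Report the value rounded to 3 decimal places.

Group means [30.83, 52.00, 34.10, 46.08], grand mean 41.229
SSB = Σnᵢ(x̄ᵢ−x̄)² = 2251.521; SSW = ΣΣ(x−x̄ᵢ)² = 786.650
MSB = 2251.521/3 = 750.5071; MSW = 786.650/31 = 25.3758
F = MSB/MSW = 29.5757
df = (3, 31)

test statistic = 29.576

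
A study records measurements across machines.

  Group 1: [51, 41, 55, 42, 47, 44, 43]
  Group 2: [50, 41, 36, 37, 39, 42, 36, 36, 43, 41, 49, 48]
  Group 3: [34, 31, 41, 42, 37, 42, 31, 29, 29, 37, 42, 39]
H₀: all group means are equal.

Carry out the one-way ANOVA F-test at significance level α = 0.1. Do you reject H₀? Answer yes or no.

Group means [46.14, 41.50, 36.17], grand mean 40.484
SSB = Σnᵢ(x̄ᵢ−x̄)² = 460.218; SSW = ΣΣ(x−x̄ᵢ)² = 747.524
MSB = 460.218/2 = 230.1091; MSW = 747.524/28 = 26.6973
F = MSB/MSW = 8.6192
df = (2, 28)
p-value (upper-tail) = 0.00121
At α=0.1: p < α → reject H₀

reject H₀: yes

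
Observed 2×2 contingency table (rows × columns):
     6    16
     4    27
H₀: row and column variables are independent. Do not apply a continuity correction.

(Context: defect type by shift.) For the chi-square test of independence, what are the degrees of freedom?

df = (r−1)(c−1) = (2−1)·(2−1) = 1

degrees of freedom = 1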